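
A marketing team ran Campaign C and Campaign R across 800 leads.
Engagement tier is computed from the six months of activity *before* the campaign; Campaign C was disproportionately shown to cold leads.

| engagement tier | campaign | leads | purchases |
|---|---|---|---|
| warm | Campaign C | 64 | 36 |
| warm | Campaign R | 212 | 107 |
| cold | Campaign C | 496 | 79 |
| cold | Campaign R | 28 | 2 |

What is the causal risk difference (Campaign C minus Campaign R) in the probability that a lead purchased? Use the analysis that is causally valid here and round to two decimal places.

+0.08

The stratified and pooled comparisons disagree (Campaign C wins within each engagement tier; Campaign R wins overall), so the answer turns on the causal role of engagement tier.
Engagement tier differs across campaigns for reasons unrelated to any effect of the campaign itself, and it separately predicts the outcome — a classic confounder. We must compare within engagement tier levels.
Adjusting over the population distribution of engagement tier: 0.345·(0.562−0.505) + 0.655·(0.159−0.071) = +0.077.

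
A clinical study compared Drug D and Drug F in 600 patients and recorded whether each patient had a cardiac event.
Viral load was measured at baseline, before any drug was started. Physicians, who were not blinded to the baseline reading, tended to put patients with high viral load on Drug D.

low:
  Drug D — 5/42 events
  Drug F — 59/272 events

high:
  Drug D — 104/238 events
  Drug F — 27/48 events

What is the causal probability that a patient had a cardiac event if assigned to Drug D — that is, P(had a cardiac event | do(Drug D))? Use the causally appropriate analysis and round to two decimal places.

0.27

Within every viral load level Drug D has the lower rate, yet pooled Drug F does — Simpson's reversal.
Viral load differs across drugs for reasons unrelated to any effect of the drug itself, and it separately predicts the outcome — a classic confounder. We must compare within viral load levels.
Standardising Drug D to the population viral load mix: 0.523·5/42 + 0.477·104/238 = 0.271.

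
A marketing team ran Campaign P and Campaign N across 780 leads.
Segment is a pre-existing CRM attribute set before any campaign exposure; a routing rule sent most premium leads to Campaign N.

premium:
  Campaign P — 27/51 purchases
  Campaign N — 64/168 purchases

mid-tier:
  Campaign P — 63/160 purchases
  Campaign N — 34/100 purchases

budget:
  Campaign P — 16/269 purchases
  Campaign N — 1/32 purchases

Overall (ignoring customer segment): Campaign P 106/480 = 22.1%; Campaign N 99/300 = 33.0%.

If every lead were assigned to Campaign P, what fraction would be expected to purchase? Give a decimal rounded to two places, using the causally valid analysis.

0.30

Campaign P is higher inside every customer segment stratum but Campaign N is higher in aggregate. Whether to stratify depends on how customer segment relates to the campaign.
Since customer segment is a pre-existing factor (not a product of the campaign) and it affects the outcome on its own, it is a confounder. The stratified rates, not the pooled rate, identify the causal effect.
Standardising Campaign P to the population customer segment mix: 0.281·27/51 + 0.333·63/160 + 0.386·16/269 = 0.303.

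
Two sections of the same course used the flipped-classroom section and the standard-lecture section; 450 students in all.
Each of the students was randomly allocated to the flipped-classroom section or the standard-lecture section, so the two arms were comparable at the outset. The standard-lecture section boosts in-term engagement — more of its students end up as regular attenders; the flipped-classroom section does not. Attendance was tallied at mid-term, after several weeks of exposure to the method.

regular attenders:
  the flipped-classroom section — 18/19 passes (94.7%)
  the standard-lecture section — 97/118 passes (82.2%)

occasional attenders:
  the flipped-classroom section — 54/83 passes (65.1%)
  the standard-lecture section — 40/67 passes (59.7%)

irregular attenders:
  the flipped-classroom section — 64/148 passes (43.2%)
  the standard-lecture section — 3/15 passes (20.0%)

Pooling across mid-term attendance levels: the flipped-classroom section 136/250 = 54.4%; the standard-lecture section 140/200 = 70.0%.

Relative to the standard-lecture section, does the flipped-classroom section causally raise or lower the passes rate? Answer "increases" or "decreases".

Mid-term attendance lies on the pathway teaching method → mid-term attendance → outcome, so adjusting for it blocks the indirect effect. For the total causal effect of teaching method, use the unadjusted pooled rates.
Pooled: the flipped-classroom section 54.4% vs the standard-lecture section 70.0%; the standard-lecture section is higher overall.

decreases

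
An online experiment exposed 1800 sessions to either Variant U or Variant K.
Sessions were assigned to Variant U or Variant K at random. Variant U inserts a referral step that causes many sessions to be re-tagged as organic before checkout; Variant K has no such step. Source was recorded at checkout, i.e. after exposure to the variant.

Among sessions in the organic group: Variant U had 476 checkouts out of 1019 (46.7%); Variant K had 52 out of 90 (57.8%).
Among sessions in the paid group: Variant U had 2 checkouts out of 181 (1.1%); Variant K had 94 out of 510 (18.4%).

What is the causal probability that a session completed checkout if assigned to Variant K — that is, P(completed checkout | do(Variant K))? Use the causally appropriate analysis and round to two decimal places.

0.24

Traffic source lies on the pathway variant → traffic source → outcome, so adjusting for it blocks the indirect effect. For the total causal effect of variant, use the unadjusted pooled rates.
So P(outcome | do(Variant K)) is just the pooled rate for Variant K: 146/600 = 0.243.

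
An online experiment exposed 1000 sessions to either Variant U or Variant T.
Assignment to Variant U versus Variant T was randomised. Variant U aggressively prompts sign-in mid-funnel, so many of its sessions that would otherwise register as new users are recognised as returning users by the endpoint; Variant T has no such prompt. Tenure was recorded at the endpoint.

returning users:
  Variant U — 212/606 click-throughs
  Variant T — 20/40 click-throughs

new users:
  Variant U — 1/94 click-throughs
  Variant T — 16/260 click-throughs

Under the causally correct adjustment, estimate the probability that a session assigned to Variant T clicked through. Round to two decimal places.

The stratified and pooled comparisons disagree (Variant T wins within each user tenure; Variant U wins overall), so the answer turns on the causal role of user tenure.
User tenure is recorded after the variant and is itself shifted by it — it sits on the causal path from variant to outcome. Conditioning on a mediator would strip out part of the effect we want; the pooled comparison gives the total causal effect.
So P(outcome | do(Variant T)) is just the pooled rate for Variant T: 36/300 = 0.120.

0.12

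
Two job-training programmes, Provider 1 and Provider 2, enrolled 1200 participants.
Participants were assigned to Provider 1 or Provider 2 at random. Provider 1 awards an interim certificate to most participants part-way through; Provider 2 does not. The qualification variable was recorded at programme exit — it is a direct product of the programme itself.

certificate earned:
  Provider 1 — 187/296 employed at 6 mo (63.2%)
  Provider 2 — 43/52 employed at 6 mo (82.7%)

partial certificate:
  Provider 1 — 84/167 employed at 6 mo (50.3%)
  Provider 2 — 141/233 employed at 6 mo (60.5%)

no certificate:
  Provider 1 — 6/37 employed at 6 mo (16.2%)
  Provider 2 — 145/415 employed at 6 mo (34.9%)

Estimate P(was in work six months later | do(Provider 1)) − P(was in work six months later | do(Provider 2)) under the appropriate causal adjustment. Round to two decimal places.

+0.08

The stratified and pooled comparisons disagree (Provider 2 wins within each qualification attained during the programme; Provider 1 wins overall), so the answer turns on the causal role of qualification attained during the programme.
The distribution of qualification attained during the programme is itself part of what the programme does — it is an intermediate outcome. Holding it fixed would remove that part of the effect; the total effect is the pooled difference.
The causal difference is the pooled difference: 0.554 − 0.470 = +0.084.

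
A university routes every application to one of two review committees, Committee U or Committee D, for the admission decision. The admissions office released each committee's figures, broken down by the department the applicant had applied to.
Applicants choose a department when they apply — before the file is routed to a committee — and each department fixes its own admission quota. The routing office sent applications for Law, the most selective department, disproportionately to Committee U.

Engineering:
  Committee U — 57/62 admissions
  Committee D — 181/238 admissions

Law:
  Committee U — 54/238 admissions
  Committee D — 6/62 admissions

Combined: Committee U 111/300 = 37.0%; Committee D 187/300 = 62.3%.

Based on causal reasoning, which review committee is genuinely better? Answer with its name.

Committee U

The stratified and pooled comparisons disagree (Committee U wins within each department; Committee D wins overall), so the answer turns on the causal role of department.
Department satisfies the back-door criterion: it is not a descendant of the review committee, and it blocks the spurious path from review committee to outcome. Adjusting for it (i.e., using the within-department rates) gives the causal effect.
Within each level — Engineering: 91.9% vs 76.1%; Law: 22.7% vs 9.7% — Committee U is higher every time.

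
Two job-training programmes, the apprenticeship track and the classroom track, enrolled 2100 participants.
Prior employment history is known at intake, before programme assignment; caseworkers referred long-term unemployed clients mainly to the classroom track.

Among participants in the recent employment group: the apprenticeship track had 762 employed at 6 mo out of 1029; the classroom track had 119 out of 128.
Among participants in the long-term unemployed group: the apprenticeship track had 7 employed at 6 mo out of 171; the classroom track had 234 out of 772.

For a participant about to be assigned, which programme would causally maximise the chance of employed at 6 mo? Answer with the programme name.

the classroom track

The prior employment history-specific comparison favours the classroom track throughout, but the pooled figures favour the apprenticeship track. The question is whether to condition on prior employment history.
Prior employment history is set before the programme has any effect — it is not caused by the programme — and it independently drives the outcome. That makes it a confounder, so the causal comparison is within prior employment history levels.
Within each level — recent employment: 74.1% vs 93.0%; long-term unemployed: 4.1% vs 30.3% — the classroom track is higher every time.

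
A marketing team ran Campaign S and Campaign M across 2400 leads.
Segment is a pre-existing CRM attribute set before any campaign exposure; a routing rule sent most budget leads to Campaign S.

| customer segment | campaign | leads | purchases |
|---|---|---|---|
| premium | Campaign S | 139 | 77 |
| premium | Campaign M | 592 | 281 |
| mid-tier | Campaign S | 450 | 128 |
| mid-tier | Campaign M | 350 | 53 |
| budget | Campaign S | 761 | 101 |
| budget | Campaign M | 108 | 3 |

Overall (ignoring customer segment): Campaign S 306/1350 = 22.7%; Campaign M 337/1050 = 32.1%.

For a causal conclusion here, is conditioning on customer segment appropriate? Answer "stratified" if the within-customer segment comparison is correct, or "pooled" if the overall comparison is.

stratified

Since customer segment is a pre-existing factor (not a product of the campaign) and it affects the outcome on its own, it is a confounder. The stratified rates, not the pooled rate, identify the causal effect.
Within each level — premium: 55.4% vs 47.5%; mid-tier: 28.4% vs 15.1%; budget: 13.3% vs 2.8% — Campaign S is higher every time.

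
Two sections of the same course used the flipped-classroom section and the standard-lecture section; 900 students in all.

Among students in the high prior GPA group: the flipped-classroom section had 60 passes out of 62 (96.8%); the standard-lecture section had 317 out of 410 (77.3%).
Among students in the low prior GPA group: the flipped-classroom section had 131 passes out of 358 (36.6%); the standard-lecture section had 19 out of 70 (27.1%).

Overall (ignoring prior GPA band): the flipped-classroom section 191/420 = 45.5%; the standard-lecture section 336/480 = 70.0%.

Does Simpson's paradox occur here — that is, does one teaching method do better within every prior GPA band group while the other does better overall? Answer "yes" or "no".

Within each prior GPA band level (high prior GPA 96.8% vs 77.3%; low prior GPA 36.6% vs 27.1%), the flipped-classroom section has the higher rate every time. Pooled: 45.5% vs 70.0% — the standard-lecture section has the higher rate overall. The two comparisons disagree.

yes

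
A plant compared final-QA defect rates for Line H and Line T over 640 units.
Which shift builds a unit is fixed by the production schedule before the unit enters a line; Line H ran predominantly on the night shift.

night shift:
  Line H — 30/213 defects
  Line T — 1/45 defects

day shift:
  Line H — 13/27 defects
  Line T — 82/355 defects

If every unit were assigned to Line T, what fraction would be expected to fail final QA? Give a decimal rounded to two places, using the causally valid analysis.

The stratified and pooled comparisons disagree (Line T wins within each shift; Line H wins overall), so the answer turns on the causal role of shift.
Here shift is a common cause — it drives both which line a case falls under and the outcome. The crude comparison mixes populations; the stratum-specific rates are the causally relevant ones.
Standardising Line T to the population shift mix: 0.403·1/45 + 0.597·82/355 = 0.147.

0.15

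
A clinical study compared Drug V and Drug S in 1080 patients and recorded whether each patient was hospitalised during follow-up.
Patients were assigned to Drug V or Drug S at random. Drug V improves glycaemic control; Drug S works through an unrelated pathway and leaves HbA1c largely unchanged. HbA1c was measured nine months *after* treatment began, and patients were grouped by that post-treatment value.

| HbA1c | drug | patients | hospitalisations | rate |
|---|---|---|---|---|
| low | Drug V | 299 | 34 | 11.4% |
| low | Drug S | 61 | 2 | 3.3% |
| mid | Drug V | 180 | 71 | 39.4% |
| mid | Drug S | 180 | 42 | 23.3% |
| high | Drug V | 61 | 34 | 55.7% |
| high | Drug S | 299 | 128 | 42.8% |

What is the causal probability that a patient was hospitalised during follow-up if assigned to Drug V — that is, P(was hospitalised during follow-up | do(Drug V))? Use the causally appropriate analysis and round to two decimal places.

0.26

Because the drug influences HbA1c, HbA1c is a post-treatment mediator, not a confounder. Stratifying on it would bias the estimate; the causal effect is the crude pooled difference.
So P(outcome | do(Drug V)) is just the pooled rate for Drug V: 139/540 = 0.257.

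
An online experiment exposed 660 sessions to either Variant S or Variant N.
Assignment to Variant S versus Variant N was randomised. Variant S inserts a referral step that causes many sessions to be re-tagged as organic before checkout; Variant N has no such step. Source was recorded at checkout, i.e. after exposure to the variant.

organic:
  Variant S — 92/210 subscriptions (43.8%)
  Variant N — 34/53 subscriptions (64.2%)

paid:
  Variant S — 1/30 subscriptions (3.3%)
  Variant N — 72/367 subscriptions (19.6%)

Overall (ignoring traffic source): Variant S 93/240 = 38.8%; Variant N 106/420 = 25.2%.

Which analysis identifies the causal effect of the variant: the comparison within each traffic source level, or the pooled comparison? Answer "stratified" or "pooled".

pooled

The distribution of traffic source is itself part of what the variant does — it is an intermediate outcome. Holding it fixed would remove that part of the effect; the total effect is the pooled difference.
Pooled: Variant S 38.8% vs Variant N 25.2%; Variant S is higher overall.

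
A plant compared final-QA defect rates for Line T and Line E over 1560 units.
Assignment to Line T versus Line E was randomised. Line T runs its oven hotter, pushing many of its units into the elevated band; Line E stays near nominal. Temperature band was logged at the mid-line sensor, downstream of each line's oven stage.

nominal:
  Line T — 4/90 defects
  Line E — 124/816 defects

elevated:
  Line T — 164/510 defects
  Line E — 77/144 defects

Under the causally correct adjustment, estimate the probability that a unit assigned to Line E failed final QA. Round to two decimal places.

In-process temperature band here is a post-treatment variable shaped by the line; conditioning on it would introduce bias rather than remove it. The overall comparison is the causal one.
So P(outcome | do(Line E)) is just the pooled rate for Line E: 201/960 = 0.209.

0.21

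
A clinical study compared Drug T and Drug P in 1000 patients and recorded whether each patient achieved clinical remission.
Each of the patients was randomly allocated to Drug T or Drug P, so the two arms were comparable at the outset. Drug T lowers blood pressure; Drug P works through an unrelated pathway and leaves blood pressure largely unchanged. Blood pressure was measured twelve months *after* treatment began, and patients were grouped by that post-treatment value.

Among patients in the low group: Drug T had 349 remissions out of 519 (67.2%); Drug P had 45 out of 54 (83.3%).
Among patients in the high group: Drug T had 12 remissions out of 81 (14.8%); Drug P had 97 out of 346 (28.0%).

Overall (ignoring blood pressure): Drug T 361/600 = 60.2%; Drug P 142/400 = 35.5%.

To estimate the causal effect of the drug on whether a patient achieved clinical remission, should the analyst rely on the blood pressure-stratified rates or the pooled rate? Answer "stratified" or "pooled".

pooled

Drug P is higher inside every blood pressure stratum but Drug T is higher in aggregate. Whether to stratify depends on how blood pressure relates to the drug.
Blood pressure is recorded after the drug and is itself shifted by it — it sits on the causal path from drug to outcome. Conditioning on a mediator would strip out part of the effect we want; the pooled comparison gives the total causal effect.
Pooled: Drug T 60.2% vs Drug P 35.5%; Drug T is higher overall.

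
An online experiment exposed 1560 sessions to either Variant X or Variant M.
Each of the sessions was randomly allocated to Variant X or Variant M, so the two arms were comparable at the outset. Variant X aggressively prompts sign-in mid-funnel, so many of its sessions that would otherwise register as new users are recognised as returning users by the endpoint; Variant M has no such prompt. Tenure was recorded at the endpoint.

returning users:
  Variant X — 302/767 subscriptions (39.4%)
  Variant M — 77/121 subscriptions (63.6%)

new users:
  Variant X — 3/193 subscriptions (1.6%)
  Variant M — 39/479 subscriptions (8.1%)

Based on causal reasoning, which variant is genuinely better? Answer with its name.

Because the variant influences user tenure, user tenure is a post-treatment mediator, not a confounder. Stratifying on it would bias the estimate; the causal effect is the crude pooled difference.
Pooled: Variant X 31.8% vs Variant M 19.3%; Variant X is higher overall.

Variant X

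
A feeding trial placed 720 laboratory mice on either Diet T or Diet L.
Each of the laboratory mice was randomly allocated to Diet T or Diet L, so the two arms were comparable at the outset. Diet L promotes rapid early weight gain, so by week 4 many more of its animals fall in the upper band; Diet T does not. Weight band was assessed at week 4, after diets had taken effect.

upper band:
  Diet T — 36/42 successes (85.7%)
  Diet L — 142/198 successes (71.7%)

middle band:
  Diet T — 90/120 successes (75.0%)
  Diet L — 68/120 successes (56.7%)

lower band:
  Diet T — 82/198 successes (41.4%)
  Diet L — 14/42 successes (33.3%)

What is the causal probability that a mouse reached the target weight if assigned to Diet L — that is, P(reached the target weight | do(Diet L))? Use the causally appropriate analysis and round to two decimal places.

0.62

Week-4 weight band is recorded after the diet and is itself shifted by it — it sits on the causal path from diet to outcome. Conditioning on a mediator would strip out part of the effect we want; the pooled comparison gives the total causal effect.
So P(outcome | do(Diet L)) is just the pooled rate for Diet L: 224/360 = 0.622.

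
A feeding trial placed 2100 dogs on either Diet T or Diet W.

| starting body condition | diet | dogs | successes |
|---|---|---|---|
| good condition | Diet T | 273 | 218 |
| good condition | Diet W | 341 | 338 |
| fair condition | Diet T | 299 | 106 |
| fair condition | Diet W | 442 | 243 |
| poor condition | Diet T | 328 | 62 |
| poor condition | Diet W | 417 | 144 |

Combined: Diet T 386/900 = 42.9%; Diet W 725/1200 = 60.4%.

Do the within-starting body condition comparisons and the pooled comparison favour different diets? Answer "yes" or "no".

Within each starting body condition level (good condition 79.9% vs 99.1%; fair condition 35.5% vs 55.0%; poor condition 18.9% vs 34.5%), Diet W has the higher rate every time. Pooled: 42.9% vs 60.4% — Diet W has the higher rate overall. They agree.

no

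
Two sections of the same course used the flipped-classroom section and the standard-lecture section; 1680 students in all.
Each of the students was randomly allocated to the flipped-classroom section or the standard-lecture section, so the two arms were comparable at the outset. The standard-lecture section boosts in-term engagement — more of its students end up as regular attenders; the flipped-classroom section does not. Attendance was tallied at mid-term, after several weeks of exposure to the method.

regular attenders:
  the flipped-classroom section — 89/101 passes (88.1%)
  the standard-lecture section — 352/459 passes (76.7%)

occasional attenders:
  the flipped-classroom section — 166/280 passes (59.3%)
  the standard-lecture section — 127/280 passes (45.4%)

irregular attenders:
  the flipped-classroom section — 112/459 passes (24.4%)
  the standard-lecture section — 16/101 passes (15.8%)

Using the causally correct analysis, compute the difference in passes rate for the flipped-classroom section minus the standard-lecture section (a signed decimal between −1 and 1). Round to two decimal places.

-0.15

the flipped-classroom section is higher inside every mid-term attendance stratum but the standard-lecture section is higher in aggregate. Whether to stratify depends on how mid-term attendance relates to the teaching method.
Because the teaching method influences mid-term attendance, mid-term attendance is a post-treatment mediator, not a confounder. Stratifying on it would bias the estimate; the causal effect is the crude pooled difference.
The causal difference is the pooled difference: 0.437 − 0.589 = -0.152.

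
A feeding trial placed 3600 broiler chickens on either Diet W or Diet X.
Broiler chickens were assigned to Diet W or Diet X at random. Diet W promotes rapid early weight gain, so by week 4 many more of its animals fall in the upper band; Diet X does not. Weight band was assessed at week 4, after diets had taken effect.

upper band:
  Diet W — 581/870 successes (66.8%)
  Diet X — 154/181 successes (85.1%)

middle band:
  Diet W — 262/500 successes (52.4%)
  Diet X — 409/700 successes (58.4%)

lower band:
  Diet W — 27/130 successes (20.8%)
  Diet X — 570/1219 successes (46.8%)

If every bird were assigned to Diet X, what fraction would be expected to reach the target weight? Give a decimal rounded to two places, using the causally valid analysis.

0.54

Stratifying would compare diets among broiler chickens the diets themselves sorted into week-4 weight band groups — a form of selection on an intermediate. The unconditioned pooled rates give the total causal effect.
So P(outcome | do(Diet X)) is just the pooled rate for Diet X: 1133/2100 = 0.540.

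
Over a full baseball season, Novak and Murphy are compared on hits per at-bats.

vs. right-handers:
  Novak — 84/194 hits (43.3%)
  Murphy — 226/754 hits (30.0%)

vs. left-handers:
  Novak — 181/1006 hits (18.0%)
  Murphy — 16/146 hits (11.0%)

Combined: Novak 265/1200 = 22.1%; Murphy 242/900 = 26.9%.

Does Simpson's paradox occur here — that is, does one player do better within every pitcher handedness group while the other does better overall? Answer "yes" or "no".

yes

Within each pitcher handedness level (vs. right-handers 43.3% vs 30.0%; vs. left-handers 18.0% vs 11.0%), Novak has the higher rate every time. Pooled: 22.1% vs 26.9% — Murphy has the higher rate overall. The two comparisons disagree.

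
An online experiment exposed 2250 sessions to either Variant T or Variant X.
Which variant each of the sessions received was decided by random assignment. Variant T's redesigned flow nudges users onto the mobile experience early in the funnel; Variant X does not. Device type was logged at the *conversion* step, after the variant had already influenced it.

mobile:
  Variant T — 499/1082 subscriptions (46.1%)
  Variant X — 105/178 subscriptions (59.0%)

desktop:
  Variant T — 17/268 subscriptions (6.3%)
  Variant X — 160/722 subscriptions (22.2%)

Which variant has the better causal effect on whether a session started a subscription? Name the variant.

Variant T

The device type-specific comparison favours Variant X throughout, but the pooled figures favour Variant T. The question is whether to condition on device type.
Because the variant influences device type, device type is a post-treatment mediator, not a confounder. Stratifying on it would bias the estimate; the causal effect is the crude pooled difference.
Pooled: Variant T 38.2% vs Variant X 29.4%; Variant T is higher overall.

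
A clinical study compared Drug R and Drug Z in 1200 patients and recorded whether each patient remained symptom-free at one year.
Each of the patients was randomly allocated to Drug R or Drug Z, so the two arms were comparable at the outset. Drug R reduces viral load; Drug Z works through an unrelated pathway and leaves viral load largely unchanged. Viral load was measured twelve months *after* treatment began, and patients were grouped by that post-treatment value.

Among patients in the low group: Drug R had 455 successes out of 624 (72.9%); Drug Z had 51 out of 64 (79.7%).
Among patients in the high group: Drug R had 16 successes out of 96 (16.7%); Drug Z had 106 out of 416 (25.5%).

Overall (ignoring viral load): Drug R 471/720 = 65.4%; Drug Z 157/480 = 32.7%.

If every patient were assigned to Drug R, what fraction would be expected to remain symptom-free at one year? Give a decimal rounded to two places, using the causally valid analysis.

Because the drug influences viral load, viral load is a post-treatment mediator, not a confounder. Stratifying on it would bias the estimate; the causal effect is the crude pooled difference.
So P(outcome | do(Drug R)) is just the pooled rate for Drug R: 471/720 = 0.654.

0.65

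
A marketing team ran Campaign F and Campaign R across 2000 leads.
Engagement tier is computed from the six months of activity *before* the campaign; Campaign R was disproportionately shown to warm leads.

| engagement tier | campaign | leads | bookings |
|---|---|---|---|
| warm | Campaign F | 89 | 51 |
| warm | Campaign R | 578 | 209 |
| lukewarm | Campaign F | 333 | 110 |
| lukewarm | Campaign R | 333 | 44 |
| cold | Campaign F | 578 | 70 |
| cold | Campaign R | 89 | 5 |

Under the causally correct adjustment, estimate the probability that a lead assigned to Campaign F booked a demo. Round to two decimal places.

0.34

Within every engagement tier level Campaign F has the higher rate, yet pooled Campaign R does — Simpson's reversal.
Since engagement tier is a pre-existing factor (not a product of the campaign) and it affects the outcome on its own, it is a confounder. The stratified rates, not the pooled rate, identify the causal effect.
Standardising Campaign F to the population engagement tier mix: 0.334·51/89 + 0.333·110/333 + 0.334·70/578 = 0.341.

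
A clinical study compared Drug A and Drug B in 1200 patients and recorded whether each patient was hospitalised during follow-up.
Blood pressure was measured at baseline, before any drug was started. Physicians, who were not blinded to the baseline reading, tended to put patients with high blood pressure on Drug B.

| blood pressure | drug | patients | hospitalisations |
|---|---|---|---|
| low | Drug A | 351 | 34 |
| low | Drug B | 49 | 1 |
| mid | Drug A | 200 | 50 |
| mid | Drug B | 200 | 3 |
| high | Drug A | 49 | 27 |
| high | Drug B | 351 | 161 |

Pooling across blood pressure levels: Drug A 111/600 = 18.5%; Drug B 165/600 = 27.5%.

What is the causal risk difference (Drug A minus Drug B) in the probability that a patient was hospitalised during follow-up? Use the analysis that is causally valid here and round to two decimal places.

+0.13

Nothing the drug does changes blood pressure; the imbalance is an allocation artefact. With blood pressure also predicting the outcome, the pooled figure is confounded, and the within-stratum comparison is the causal one.
Adjusting over the population distribution of blood pressure: 0.333·(0.097−0.020) + 0.333·(0.250−0.015) + 0.333·(0.551−0.459) = +0.135.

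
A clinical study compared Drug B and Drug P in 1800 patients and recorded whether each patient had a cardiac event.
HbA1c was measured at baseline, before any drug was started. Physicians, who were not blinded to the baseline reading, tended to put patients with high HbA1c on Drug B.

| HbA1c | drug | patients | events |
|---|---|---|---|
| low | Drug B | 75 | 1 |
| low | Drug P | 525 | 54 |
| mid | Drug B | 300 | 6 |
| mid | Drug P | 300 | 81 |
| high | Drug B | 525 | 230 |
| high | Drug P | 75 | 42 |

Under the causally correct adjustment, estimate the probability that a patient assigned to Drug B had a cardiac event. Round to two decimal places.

0.16

HbA1c is set before the drug has any effect — it is not caused by the drug — and it independently drives the outcome. That makes it a confounder, so the causal comparison is within HbA1c levels.
Standardising Drug B to the population HbA1c mix: 0.333·1/75 + 0.333·6/300 + 0.333·230/525 = 0.157.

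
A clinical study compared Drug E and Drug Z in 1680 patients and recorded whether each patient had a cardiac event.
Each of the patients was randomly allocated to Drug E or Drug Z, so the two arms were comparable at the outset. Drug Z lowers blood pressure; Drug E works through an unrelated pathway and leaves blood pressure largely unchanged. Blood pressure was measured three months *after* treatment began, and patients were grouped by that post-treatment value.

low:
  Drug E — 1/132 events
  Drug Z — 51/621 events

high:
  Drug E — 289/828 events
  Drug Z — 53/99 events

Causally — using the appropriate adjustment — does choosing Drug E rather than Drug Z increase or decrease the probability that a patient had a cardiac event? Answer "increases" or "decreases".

increases

The stratified and pooled comparisons disagree (Drug E wins within each blood pressure; Drug Z wins overall), so the answer turns on the causal role of blood pressure.
Stratifying would compare drugs among patients the drugs themselves sorted into blood pressure groups — a form of selection on an intermediate. The unconditioned pooled rates give the total causal effect.
Pooled: Drug E 30.2% vs Drug Z 14.4%; Drug Z is lower overall.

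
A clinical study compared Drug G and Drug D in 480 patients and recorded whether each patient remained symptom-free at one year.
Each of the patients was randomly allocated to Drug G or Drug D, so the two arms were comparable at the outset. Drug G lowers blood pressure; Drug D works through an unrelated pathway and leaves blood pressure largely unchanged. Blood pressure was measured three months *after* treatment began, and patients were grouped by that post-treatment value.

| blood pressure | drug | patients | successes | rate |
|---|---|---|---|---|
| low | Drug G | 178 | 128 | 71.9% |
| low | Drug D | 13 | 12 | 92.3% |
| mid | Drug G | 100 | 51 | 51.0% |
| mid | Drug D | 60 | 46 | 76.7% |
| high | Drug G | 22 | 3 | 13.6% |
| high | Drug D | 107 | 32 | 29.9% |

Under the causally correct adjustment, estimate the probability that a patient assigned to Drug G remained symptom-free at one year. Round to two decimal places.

0.61

Drug D is higher inside every blood pressure stratum but Drug G is higher in aggregate. Whether to stratify depends on how blood pressure relates to the drug.
Blood pressure is recorded after the drug and is itself shifted by it — it sits on the causal path from drug to outcome. Conditioning on a mediator would strip out part of the effect we want; the pooled comparison gives the total causal effect.
So P(outcome | do(Drug G)) is just the pooled rate for Drug G: 182/300 = 0.607.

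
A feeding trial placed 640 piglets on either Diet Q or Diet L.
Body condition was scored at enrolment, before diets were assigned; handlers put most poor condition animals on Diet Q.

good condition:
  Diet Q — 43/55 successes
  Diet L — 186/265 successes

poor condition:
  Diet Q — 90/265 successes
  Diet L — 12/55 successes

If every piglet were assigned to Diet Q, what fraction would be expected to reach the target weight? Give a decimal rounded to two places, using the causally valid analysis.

Within every starting body condition level Diet Q has the higher rate, yet pooled Diet L does — Simpson's reversal.
Starting body condition differs across diets for reasons unrelated to any effect of the diet itself, and it separately predicts the outcome — a classic confounder. We must compare within starting body condition levels.
Standardising Diet Q to the population starting body condition mix: 0.500·43/55 + 0.500·90/265 = 0.561.

0.56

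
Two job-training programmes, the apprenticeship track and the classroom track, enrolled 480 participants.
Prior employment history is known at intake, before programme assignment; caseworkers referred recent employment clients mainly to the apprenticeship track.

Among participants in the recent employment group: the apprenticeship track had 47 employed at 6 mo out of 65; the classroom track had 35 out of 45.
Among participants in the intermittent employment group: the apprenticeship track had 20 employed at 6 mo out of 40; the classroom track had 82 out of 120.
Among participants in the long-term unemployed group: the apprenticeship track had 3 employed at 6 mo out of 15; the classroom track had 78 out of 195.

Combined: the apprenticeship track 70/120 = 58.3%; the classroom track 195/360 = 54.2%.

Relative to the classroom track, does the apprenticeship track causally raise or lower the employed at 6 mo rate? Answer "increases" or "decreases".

Within every prior employment history level the classroom track has the higher rate, yet pooled the apprenticeship track does — Simpson's reversal.
Nothing the programme does changes prior employment history; the imbalance is an allocation artefact. With prior employment history also predicting the outcome, the pooled figure is confounded, and the within-stratum comparison is the causal one.
Within each level — recent employment: 72.3% vs 77.8%; intermittent employment: 50.0% vs 68.3%; long-term unemployed: 20.0% vs 40.0% — the classroom track is higher every time.

decreases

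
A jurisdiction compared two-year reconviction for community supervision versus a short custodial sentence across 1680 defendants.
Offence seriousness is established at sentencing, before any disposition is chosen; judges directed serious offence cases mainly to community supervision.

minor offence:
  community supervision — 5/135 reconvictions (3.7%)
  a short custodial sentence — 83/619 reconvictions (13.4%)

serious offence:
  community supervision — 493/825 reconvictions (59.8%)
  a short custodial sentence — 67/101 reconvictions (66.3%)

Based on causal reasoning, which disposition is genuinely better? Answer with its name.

community supervision

The stratified and pooled comparisons disagree (community supervision wins within each offence seriousness; a short custodial sentence wins overall), so the answer turns on the causal role of offence seriousness.
Offence seriousness is set before the disposition has any effect — it is not caused by the disposition — and it independently drives the outcome. That makes it a confounder, so the causal comparison is within offence seriousness levels.
Within each level — minor offence: 3.7% vs 13.4%; serious offence: 59.8% vs 66.3% — community supervision is lower every time.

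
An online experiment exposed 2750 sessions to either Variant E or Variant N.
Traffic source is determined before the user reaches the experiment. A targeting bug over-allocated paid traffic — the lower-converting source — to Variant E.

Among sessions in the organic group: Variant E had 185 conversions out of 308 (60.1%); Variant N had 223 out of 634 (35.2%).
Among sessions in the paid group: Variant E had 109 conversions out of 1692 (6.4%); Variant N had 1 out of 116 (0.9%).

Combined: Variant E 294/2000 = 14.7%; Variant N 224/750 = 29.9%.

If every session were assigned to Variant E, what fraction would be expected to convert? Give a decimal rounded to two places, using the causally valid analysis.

The imbalance in traffic source arose from how sessions were allocated, not from anything the variant did; and traffic source independently affects the outcome. The pooled gap is confounded — condition on traffic source.
Standardising Variant E to the population traffic source mix: 0.343·185/308 + 0.657·109/1692 = 0.248.

0.25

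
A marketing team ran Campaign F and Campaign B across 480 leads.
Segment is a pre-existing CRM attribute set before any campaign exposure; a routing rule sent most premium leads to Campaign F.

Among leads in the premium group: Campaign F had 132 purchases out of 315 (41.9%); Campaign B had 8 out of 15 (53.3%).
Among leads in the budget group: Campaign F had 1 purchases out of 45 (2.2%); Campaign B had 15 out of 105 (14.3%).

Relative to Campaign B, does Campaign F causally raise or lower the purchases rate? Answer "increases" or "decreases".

decreases

The customer segment-specific comparison favours Campaign B throughout, but the pooled figures favour Campaign F. The question is whether to condition on customer segment.
Here customer segment is a common cause — it drives both which campaign a case falls under and the outcome. The crude comparison mixes populations; the stratum-specific rates are the causally relevant ones.
Within each level — premium: 41.9% vs 53.3%; budget: 2.2% vs 14.3% — Campaign B is higher every time.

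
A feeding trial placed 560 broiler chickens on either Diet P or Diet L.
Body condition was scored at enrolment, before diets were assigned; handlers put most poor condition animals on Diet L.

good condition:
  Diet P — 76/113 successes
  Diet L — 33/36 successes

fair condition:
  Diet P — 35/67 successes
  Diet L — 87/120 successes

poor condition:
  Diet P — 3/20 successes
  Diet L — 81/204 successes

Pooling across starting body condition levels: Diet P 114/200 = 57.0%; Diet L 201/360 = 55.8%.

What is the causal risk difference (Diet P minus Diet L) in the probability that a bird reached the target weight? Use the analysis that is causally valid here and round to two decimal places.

Starting body condition is set before the diet has any effect — it is not caused by the diet — and it independently drives the outcome. That makes it a confounder, so the causal comparison is within starting body condition levels.
Adjusting over the population distribution of starting body condition: 0.266·(0.673−0.917) + 0.334·(0.522−0.725) + 0.400·(0.150−0.397) = -0.231.

-0.23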